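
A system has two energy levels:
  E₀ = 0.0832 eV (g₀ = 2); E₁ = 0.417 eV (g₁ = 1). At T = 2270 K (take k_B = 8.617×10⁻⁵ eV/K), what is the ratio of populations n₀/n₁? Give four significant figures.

k_BT = 8.617×10⁻⁵ × 2270 K = 0.195606 eV.
n₀/n₁ = (g₀/g₁) exp[−(E₀−E₁)/kT] = (2/1) × exp(−(-0.3338 eV)/(0.195606 eV)) = (2/1) × exp(1.70649) = 11.02.

11.02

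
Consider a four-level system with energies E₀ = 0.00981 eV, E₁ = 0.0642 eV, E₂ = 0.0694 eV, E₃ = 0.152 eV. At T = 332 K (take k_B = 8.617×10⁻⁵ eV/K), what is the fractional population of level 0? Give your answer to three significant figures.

0.781

k_BT = 8.617×10⁻⁵ × 332 K = 0.028608 eV.
Eᵢ/kT = 0.34291, 2.2441, 2.4259, 5.3132.
Z = Σ e^(−Eᵢ/kT) = e^(−0.34291) + e^(−2.2441) + e^(−2.4259) + e^(−5.3132) = 0.70970 + 0.10602 + 0.088399 + 0.0049261 = 0.90905.
P₀ = e^(−E₀/kT) / Z = 0.70970/0.90905 = 0.781.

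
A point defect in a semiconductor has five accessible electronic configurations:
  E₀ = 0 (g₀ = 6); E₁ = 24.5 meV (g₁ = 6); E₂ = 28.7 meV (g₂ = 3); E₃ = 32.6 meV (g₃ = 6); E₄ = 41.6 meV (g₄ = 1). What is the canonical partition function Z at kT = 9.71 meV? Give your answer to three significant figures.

Z = 6.86

Eᵢ/kT = 0, 2.5232, 2.9557, 3.3574, 4.2842.
Z = Σ gᵢe^(−Eᵢ/kT) = 6·e^(−0) + 6·e^(−2.5232) + 3·e^(−2.9557) + 6·e^(−3.3574) + 1·e^(−4.2842) = 6.0000 + 0.48122 + 0.15613 + 0.20895 + 0.013785 = 6.8601.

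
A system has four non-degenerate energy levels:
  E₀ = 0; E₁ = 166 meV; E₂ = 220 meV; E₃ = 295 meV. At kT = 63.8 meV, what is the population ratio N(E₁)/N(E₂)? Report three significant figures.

n₁/n₂ = exp[−(E₁−E₂)/kT] = exp(−(-54 meV)/(63.8 meV)) = exp(0.84639) = 2.33.

2.33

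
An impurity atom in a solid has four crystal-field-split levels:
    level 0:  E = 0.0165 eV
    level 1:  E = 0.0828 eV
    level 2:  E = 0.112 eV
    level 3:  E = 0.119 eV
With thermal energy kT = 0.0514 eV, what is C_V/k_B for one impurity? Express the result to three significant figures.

Eᵢ/kT = 0.32101, 1.6109, 2.1790, 2.3152.
Z = Σ e^(−Eᵢ/kT) = e^(−0.32101) + e^(−1.6109) + e^(−2.1790) + e^(−2.3152) = 0.72542 + 0.19971 + 0.11315 + 0.098746 = 1.1370.
⟨E⟩ = 0.046551 eV, ⟨E²⟩ = 0.0038561 eV².
C_V/k_B = (⟨E²⟩ − ⟨E⟩²)/(kT)² = (0.0038561 − 0.0021670)/0.0026420 = 0.639.

0.639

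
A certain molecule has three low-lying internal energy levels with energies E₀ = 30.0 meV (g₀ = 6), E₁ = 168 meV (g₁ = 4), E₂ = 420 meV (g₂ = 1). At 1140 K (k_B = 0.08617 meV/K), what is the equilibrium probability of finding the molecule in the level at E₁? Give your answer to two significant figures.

k_BT = 0.08617 × 1140 K = 98.23 meV.
Eᵢ/kT = 0.3054, 1.710, 4.276.
Z = Σ gᵢe^(−Eᵢ/kT) = 6·e^(−0.3054) + 4·e^(−1.710) + 1·e^(−4.276) = 4.421 + 0.7235 + 0.01390 = 5.158.
P₁ = g₁ e^(−E₁/kT) / Z = 0.7235/5.158 = 0.14.

0.14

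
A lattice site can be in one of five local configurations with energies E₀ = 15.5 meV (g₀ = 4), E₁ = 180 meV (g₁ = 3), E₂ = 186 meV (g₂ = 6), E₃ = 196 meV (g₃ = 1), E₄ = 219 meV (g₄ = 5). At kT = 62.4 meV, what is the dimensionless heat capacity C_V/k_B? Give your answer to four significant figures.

Eᵢ/kT = 0.248397, 2.88462, 2.98077, 3.14103, 3.50962.
Z = Σ gᵢe^(−Eᵢ/kT) = 4·e^(−0.248397) + 3·e^(−2.88462) + 6·e^(−2.98077) + 1·e^(−3.14103) + 5·e^(−3.50962) = 3.12020 + 0.167628 + 0.304522 + 0.0432382 + 0.149541 = 3.78513.
⟨E⟩ = 46.6038 meV, ⟨E²⟩ = 6749.89 meV².
C_V/k_B = (⟨E²⟩ − ⟨E⟩²)/(kT)² = (6749.89 − 2171.91)/3893.76 = 1.176.

1.176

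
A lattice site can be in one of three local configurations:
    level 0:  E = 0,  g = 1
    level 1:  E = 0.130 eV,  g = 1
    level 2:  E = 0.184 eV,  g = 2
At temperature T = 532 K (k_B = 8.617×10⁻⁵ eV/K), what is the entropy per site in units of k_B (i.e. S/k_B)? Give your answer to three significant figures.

0.375

k_BT = 8.617×10⁻⁵ × 532 K = 0.045842 eV.
Eᵢ/kT = 0, 2.8358, 4.0138.
Z = Σ gᵢe^(−Eᵢ/kT) = 1·e^(−0) + 1·e^(−2.8358) + 2·e^(−4.0138) = 1.0000 + 0.058672 + 0.036129 = 1.0948.
⟨E⟩ = Σ EᵢPᵢ = 0.013039 eV.
S/k_B = ln Z + ⟨E⟩/kT = ln(1.0948) + 0.013039/0.045842 = 0.090572 + 0.28443 = 0.375.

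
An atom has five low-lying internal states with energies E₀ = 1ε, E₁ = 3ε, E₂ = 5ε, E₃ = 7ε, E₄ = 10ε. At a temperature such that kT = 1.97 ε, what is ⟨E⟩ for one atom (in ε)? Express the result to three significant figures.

2.05 ε

Eᵢ/kT = 0.50761, 1.5228, 2.5381, 3.5533, 5.0761.
Z = Σ e^(−Eᵢ/kT) = e^(−0.50761) + e^(−1.5228) + e^(−2.5381) + e^(−3.5533) + e^(−5.0761) = 0.60193 + 0.21810 + 0.079016 + 0.028630 + 0.0062442 = 0.93392.
⟨E⟩ = Σ Eᵢ e^(−Eᵢ/kT) / Z = (1·0.60193 + 3·0.21810 + 5·0.079016 + 7·0.028630 + 10·0.0062442) / 0.93392 = 2.05 ε.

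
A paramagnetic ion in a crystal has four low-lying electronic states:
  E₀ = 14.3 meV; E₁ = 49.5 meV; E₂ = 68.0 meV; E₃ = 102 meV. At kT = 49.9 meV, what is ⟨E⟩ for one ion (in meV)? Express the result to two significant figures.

40 meV

Eᵢ/kT = 0.2866, 0.9920, 1.363, 2.044.
Z = Σ e^(−Eᵢ/kT) = e^(−0.2866) + e^(−0.9920) + e^(−1.363) + e^(−2.044) = 0.7508 + 0.3708 + 0.2559 + 0.1295 = 1.507.
⟨E⟩ = Σ Eᵢ e^(−Eᵢ/kT) / Z = (14.3·0.7508 + 49.5·0.3708 + 68.0·0.2559 + 102·0.1295) / 1.507 = 40 meV.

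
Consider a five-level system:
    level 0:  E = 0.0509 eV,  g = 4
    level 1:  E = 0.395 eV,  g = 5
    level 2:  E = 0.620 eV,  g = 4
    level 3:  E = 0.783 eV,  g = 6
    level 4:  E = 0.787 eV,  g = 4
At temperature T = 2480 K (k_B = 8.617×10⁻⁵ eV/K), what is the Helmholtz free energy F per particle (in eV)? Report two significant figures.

k_BT = 8.617×10⁻⁵ × 2480 K = 0.2137 eV.
Eᵢ/kT = 0.2382, 1.848, 2.901, 3.664, 3.683.
Z = Σ gᵢe^(−Eᵢ/kT) = 4·e^(−0.2382) + 5·e^(−1.848) + 4·e^(−2.901) + 6·e^(−3.664) + 4·e^(−3.683) = 3.152 + 0.7878 + 0.2199 + 0.1538 + 0.1006 = 4.414.
F = −kT ln Z = −0.2137 × ln(4.414) = −0.2137 × 1.485 = -0.32 eV.

-0.32 eV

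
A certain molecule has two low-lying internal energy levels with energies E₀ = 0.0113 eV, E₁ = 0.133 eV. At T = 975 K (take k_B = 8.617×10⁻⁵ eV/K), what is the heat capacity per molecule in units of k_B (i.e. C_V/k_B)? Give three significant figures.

0.323

k_BT = 8.617×10⁻⁵ × 975 K = 0.084016 eV.
Eᵢ/kT = 0.13450, 1.5830.
Z = Σ e^(−Eᵢ/kT) = e^(−0.13450) + e^(−1.5830) = 0.87415 + 0.20536 = 1.0795.
⟨E⟩ = 0.034452 eV, ⟨E²⟩ = 0.0034685 eV².
C_V/k_B = (⟨E²⟩ − ⟨E⟩²)/(kT)² = (0.0034685 − 0.0011869)/0.0070587 = 0.323.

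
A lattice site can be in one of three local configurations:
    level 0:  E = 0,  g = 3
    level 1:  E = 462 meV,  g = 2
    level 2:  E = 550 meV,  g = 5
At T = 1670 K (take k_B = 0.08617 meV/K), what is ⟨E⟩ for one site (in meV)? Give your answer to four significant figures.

k_BT = 0.08617 × 1670 K = 143.904 meV.
Eᵢ/kT = 0, 3.21047, 3.82199.
Z = Σ gᵢe^(−Eᵢ/kT) = 3·e^(−0) + 2·e^(−3.21047) + 5·e^(−3.82199) = 3.00000 + 0.0806753 + 0.109421 = 3.19010.
⟨E⟩ = Σ Eᵢ gᵢe^(−Eᵢ/kT) / Z = (0·3.00000 + 462·0.0806753 + 550·0.109421) / 3.19010 = 30.55 meV.

30.55 meV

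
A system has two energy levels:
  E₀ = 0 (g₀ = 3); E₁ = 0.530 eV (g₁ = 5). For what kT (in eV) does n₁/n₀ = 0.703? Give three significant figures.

n₁/n₀ = (g₁/g₀) exp[−(E₁−E₀)/kT] = 0.703.
⇒ (E₁−E₀)/kT = ln((5/3)/0.703) = ln(2.3708) = 0.86323.
kT = 0.530 eV / 0.86323 = 0.614 eV.

0.614 eV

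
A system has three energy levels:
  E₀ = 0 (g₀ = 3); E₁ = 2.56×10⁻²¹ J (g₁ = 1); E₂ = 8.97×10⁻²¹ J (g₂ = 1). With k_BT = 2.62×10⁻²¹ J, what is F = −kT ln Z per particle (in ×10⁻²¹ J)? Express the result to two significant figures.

Eᵢ/kT = 0, 0.9771, 3.424.
Z = Σ gᵢe^(−Eᵢ/kT) = 3·e^(−0) + 1·e^(−0.9771) + 1·e^(−3.424) = 3.000 + 0.3764 + 0.03258 = 3.409.
F = −kT ln Z = −2.62 × ln(3.409) = −2.62 × 1.226 = -3.2 ×10⁻²¹ J.

-3.2 ×10⁻²¹ J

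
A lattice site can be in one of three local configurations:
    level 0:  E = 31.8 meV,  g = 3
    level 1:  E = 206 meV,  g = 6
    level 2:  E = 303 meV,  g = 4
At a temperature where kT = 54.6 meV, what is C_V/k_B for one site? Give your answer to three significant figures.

Eᵢ/kT = 0.58242, 3.7729, 5.5495.
Z = Σ gᵢe^(−Eᵢ/kT) = 3·e^(−0.58242) + 6·e^(−3.7729) + 4·e^(−5.5495) = 1.6756 + 0.13791 + 0.015558 = 1.8291.
⟨E⟩ = 47.241 meV, ⟨E²⟩ = 4906.9 meV².
C_V/k_B = (⟨E²⟩ − ⟨E⟩²)/(kT)² = (4906.9 − 2231.7)/2981.2 = 0.897.

0.897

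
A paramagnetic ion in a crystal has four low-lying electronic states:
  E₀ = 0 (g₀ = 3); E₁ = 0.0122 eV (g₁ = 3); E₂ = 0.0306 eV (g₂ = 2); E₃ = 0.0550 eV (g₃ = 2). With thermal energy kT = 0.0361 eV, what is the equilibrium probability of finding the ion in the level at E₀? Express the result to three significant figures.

Eᵢ/kT = 0, 0.33795, 0.84765, 1.5235.
Z = Σ gᵢe^(−Eᵢ/kT) = 3·e^(−0) + 3·e^(−0.33795) + 2·e^(−0.84765) + 2·e^(−1.5235) = 3.0000 + 2.1397 + 0.85684 + 0.43590 = 6.4324.
P₀ = g₀ e^(−E₀/kT) / Z = 3.0000/6.4324 = 0.466.

0.466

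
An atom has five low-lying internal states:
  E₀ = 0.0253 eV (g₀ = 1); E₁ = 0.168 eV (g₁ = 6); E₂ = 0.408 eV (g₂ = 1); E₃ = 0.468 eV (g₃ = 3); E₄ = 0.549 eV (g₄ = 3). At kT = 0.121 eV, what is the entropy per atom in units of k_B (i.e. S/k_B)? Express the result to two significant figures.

Eᵢ/kT = 0.2091, 1.388, 3.372, 3.868, 4.537.
Z = Σ gᵢe^(−Eᵢ/kT) = 1·e^(−0.2091) + 6·e^(−1.388) + 1·e^(−3.372) + 3·e^(−3.868) + 3·e^(−4.537) = 0.8113 + 1.497 + 0.03432 + 0.06270 + 0.03212 = 2.437.
⟨E⟩ = Σ EᵢPᵢ = 0.1366 eV.
S/k_B = ln Z + ⟨E⟩/kT = ln(2.437) + 0.1366/0.121 = 0.8908 + 1.129 = 2.0.

2.0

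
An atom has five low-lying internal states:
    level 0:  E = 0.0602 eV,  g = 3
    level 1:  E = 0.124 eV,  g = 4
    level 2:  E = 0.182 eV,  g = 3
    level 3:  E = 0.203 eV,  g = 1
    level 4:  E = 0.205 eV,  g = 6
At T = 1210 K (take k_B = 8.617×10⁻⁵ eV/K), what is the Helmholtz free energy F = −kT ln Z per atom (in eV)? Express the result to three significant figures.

-0.155 eV

k_BT = 8.617×10⁻⁵ × 1210 K = 0.10427 eV.
Eᵢ/kT = 0.57735, 1.1892, 1.7455, 1.9469, 1.9660.
Z = Σ gᵢe^(−Eᵢ/kT) = 3·e^(−0.57735) + 4·e^(−1.1892) + 3·e^(−1.7455) + 1·e^(−1.9469) + 6·e^(−1.9660) = 1.6842 + 1.2179 + 0.52367 + 0.14272 + 0.84009 = 4.4086.
F = −kT ln Z = −0.10427 × ln(4.4086) = −0.10427 × 1.4836 = -0.155 eV.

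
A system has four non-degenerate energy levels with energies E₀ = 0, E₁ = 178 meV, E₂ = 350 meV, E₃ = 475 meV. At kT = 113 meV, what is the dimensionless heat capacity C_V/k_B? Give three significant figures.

0.782

Eᵢ/kT = 0, 1.5752, 3.0973, 4.2035.
Z = Σ e^(−Eᵢ/kT) = e^(−0) + e^(−1.5752) + e^(−3.0973) + e^(−4.2035) = 1.0000 + 0.20697 + 0.045171 + 0.014943 = 1.2671.
⟨E⟩ = 47.154 meV, ⟨E²⟩ = 12203 meV².
C_V/k_B = (⟨E²⟩ − ⟨E⟩²)/(kT)² = (12203 − 2223.5)/12769 = 0.782.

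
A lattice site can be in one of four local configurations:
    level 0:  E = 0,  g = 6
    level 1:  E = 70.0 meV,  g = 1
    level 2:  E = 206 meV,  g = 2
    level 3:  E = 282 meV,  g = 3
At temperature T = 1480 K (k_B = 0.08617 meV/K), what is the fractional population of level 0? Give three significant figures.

k_BT = 0.08617 × 1480 K = 127.53 meV.
Eᵢ/kT = 0, 0.54889, 1.6153, 2.2112.
Z = Σ gᵢe^(−Eᵢ/kT) = 6·e^(−0) + 1·e^(−0.54889) + 2·e^(−1.6153) + 3·e^(−2.2112) = 6.0000 + 0.57759 + 0.39766 + 0.32871 = 7.3040.
P₀ = g₀ e^(−E₀/kT) / Z = 6.0000/7.3040 = 0.821.

0.821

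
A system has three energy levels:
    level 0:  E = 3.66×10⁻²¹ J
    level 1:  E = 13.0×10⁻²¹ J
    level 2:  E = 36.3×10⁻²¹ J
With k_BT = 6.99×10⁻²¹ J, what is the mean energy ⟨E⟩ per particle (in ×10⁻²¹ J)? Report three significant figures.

5.83 ×10⁻²¹ J

Eᵢ/kT = 0.52361, 1.8598, 5.1931.
Z = Σ e^(−Eᵢ/kT) = e^(−0.52361) + e^(−1.8598) + e^(−5.1931) = 0.59238 + 0.15570 + 0.0055548 = 0.75363.
⟨E⟩ = Σ Eᵢ e^(−Eᵢ/kT) / Z = (3.66·0.59238 + 13.0·0.15570 + 36.3·0.0055548) / 0.75363 = 5.83 ×10⁻²¹ J.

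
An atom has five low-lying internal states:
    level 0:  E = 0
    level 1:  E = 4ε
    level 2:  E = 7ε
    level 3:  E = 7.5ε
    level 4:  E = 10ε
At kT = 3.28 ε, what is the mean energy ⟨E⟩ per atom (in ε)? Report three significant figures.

Eᵢ/kT = 0, 1.2195, 2.1341, 2.2866, 3.0488.
Z = Σ e^(−Eᵢ/kT) = e^(−0) + e^(−1.2195) + e^(−2.1341) + e^(−2.2866) + e^(−3.0488) = 1.0000 + 0.29538 + 0.11835 + 0.10161 + 0.047416 = 1.5628.
⟨E⟩ = Σ Eᵢ e^(−Eᵢ/kT) / Z = (0·1.0000 + 4·0.29538 + 7·0.11835 + 7.5·0.10161 + 10·0.047416) / 1.5628 = 2.08 ε.

2.08 ε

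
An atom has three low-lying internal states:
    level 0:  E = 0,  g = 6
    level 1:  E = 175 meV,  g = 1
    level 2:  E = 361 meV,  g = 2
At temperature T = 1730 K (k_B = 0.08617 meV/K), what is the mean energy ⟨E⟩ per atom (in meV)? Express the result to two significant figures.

k_BT = 0.08617 × 1730 K = 149.1 meV.
Eᵢ/kT = 0, 1.174, 2.421.
Z = Σ gᵢe^(−Eᵢ/kT) = 6·e^(−0) + 1·e^(−1.174) + 2·e^(−2.421) = 6.000 + 0.3091 + 0.1777 = 6.487.
⟨E⟩ = Σ Eᵢ gᵢe^(−Eᵢ/kT) / Z = (0·6.000 + 175·0.3091 + 361·0.1777) / 6.487 = 18 meV.

18 meV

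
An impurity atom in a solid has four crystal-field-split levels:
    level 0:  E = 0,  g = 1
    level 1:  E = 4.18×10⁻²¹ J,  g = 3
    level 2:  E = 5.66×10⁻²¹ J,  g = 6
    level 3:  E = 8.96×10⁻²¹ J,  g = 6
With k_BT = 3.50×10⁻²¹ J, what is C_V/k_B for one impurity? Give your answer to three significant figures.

0.703

Eᵢ/kT = 0, 1.1943, 1.6171, 2.5600.
Z = Σ gᵢe^(−Eᵢ/kT) = 1·e^(−0) + 3·e^(−1.1943) + 6·e^(−1.6171) + 6·e^(−2.5600) = 1.0000 + 0.90875 + 1.1908 + 0.46383 = 3.5634.
⟨E⟩ = 4.1237, ⟨E²⟩ = 25.611.
C_V/k_B = (⟨E²⟩ − ⟨E⟩²)/(kT)² = (25.611 − 17.005)/12.250 = 0.703.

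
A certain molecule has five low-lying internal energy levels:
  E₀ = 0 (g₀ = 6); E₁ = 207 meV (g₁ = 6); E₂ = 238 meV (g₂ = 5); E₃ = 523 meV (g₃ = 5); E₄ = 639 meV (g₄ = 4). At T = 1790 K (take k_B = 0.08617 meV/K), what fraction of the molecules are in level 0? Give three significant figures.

k_BT = 0.08617 × 1790 K = 154.24 meV.
Eᵢ/kT = 0, 1.3421, 1.5430, 3.3908, 4.1429.
Z = Σ gᵢe^(−Eᵢ/kT) = 6·e^(−0) + 6·e^(−1.3421) + 5·e^(−1.5430) + 5·e^(−3.3908) + 4·e^(−4.1429) = 6.0000 + 1.5678 + 1.0687 + 0.16841 + 0.063507 = 8.8684.
P₀ = g₀ e^(−E₀/kT) / Z = 6.0000/8.8684 = 0.677.

0.677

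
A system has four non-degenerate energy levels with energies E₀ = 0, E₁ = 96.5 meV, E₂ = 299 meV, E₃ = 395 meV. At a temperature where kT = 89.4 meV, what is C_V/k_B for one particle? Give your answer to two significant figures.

Eᵢ/kT = 0, 1.079, 3.345, 4.418.
Z = Σ e^(−Eᵢ/kT) = e^(−0) + e^(−1.079) + e^(−3.345) + e^(−4.418) = 1.000 + 0.3399 + 0.03526 + 0.01206 = 1.387.
⟨E⟩ = 34.68 meV, ⟨E²⟩ = 5911 meV².
C_V/k_B = (⟨E²⟩ − ⟨E⟩²)/(kT)² = (5911 − 1203)/7992 = 0.59.

0.59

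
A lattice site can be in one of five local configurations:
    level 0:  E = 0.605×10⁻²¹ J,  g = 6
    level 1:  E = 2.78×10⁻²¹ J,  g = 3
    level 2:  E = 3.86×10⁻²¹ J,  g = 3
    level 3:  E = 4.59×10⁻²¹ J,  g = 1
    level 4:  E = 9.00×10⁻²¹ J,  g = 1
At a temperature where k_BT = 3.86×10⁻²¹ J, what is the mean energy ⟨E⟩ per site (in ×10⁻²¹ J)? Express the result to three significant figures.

1.69 ×10⁻²¹ J

Eᵢ/kT = 0.15674, 0.72021, 1.0000, 1.1891, 2.3316.
Z = Σ gᵢe^(−Eᵢ/kT) = 6·e^(−0.15674) + 3·e^(−0.72021) + 3·e^(−1.0000) + 1·e^(−1.1891) + 1·e^(−2.3316) = 5.1296 + 1.4600 + 1.1036 + 0.30450 + 0.097140 = 8.0948.
⟨E⟩ = Σ Eᵢ gᵢe^(−Eᵢ/kT) / Z = (0.605·5.1296 + 2.78·1.4600 + 3.86·1.1036 + 4.59·0.30450 + 9.00·0.097140) / 8.0948 = 1.69 ×10⁻²¹ J.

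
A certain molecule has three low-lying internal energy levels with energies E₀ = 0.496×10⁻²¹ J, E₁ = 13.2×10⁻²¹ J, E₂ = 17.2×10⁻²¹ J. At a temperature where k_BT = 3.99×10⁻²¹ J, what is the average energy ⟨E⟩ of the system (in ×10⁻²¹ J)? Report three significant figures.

Eᵢ/kT = 0.12431, 3.3083, 4.3108.
Z = Σ e^(−Eᵢ/kT) = e^(−0.12431) + e^(−3.3083) + e^(−4.3108) = 0.88311 + 0.036578 + 0.013423 = 0.93311.
⟨E⟩ = Σ Eᵢ e^(−Eᵢ/kT) / Z = (0.496·0.88311 + 13.2·0.036578 + 17.2·0.013423) / 0.93311 = 1.23 ×10⁻²¹ J.

1.23 ×10⁻²¹ J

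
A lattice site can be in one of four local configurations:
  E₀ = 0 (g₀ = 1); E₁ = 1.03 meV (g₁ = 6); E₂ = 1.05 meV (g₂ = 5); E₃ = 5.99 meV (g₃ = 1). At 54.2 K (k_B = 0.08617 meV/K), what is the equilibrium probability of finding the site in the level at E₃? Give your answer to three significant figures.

k_BT = 0.08617 × 54.2 K = 4.6704 meV.
Eᵢ/kT = 0, 0.22054, 0.22482, 1.2825.
Z = Σ gᵢe^(−Eᵢ/kT) = 1·e^(−0) + 6·e^(−0.22054) + 5·e^(−0.22482) + 1·e^(−1.2825) = 1.0000 + 4.8125 + 3.9933 + 0.27734 = 10.083.
P₃ = g₃ e^(−E₃/kT) / Z = 0.27734/10.083 = 0.0275.

0.0275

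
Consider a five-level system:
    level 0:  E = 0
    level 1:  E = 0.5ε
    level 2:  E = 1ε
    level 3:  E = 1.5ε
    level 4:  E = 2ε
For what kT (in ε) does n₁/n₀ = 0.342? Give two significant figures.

0.47 ε

n₁/n₀ = exp[−(E₁−E₀)/kT] = 0.342.
⇒ (E₁−E₀)/kT = ln(1/0.342) = ln(2.924) = 1.073.
kT = 0.5ε / 1.073 = 0.47 ε.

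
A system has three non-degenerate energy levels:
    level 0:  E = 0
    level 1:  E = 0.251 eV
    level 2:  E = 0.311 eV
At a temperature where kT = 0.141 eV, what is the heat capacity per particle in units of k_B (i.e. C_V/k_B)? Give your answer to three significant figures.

0.657

Eᵢ/kT = 0, 1.7801, 2.2057.
Z = Σ e^(−Eᵢ/kT) = e^(−0) + e^(−1.7801) + e^(−2.2057) = 1.0000 + 0.16862 + 0.11017 = 1.2788.
⟨E⟩ = 0.059889 eV, ⟨E²⟩ = 0.016640 eV².
C_V/k_B = (⟨E²⟩ − ⟨E⟩²)/(kT)² = (0.016640 − 0.0035867)/0.019881 = 0.657.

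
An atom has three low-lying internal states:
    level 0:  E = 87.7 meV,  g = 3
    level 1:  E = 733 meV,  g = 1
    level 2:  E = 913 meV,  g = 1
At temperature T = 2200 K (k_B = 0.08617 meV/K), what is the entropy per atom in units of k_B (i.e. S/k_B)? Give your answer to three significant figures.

k_BT = 0.08617 × 2200 K = 189.57 meV.
Eᵢ/kT = 0.46263, 3.8666, 4.8162.
Z = Σ gᵢe^(−Eᵢ/kT) = 3·e^(−0.46263) + 1·e^(−3.8666) + 1·e^(−4.8162) = 1.8889 + 0.020929 + 0.0080975 = 1.9179.
⟨E⟩ = Σ EᵢPᵢ = 98.227 meV.
S/k_B = ln Z + ⟨E⟩/kT = ln(1.9179) + 98.227/189.57 = 0.65123 + 0.51816 = 1.17.

1.17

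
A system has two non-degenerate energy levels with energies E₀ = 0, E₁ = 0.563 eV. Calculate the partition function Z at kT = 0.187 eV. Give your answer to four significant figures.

Z = 1.049

Eᵢ/kT = 0, 3.01070.
Z = Σ e^(−Eᵢ/kT) = e^(−0) + e^(−3.01070) = 1.00000 + 0.0492572 = 1.04926.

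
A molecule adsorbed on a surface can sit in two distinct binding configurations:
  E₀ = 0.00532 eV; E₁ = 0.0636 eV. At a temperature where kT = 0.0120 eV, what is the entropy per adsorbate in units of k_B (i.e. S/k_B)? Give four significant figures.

Eᵢ/kT = 0.443333, 5.30000.
Z = Σ e^(−Eᵢ/kT) = e^(−0.443333) + e^(−5.30000) = 0.641893 + 0.00499159 = 0.646885.
⟨E⟩ = Σ EᵢPᵢ = 0.00576971 eV.
S/k_B = ln Z + ⟨E⟩/kT = ln(0.646885) + 0.00576971/0.0120 = -0.435587 + 0.480809 = 0.04522.

0.04522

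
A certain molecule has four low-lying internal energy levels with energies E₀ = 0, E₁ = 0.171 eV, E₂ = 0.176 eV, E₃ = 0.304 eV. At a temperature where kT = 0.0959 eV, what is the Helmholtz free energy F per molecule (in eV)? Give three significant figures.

-0.0302 eV

Eᵢ/kT = 0, 1.7831, 1.8352, 3.1700.
Z = Σ e^(−Eᵢ/kT) = e^(−0) + e^(−1.7831) + e^(−1.8352) + e^(−3.1700) = 1.0000 + 0.16812 + 0.15958 + 0.042004 = 1.3697.
F = −kT ln Z = −0.0959 × ln(1.3697) = −0.0959 × 0.31459 = -0.0302 eV.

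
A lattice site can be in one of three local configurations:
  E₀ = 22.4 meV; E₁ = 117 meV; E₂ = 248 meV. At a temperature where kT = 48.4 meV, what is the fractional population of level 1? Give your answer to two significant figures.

0.12

Eᵢ/kT = 0.4628, 2.417, 5.124.
Z = Σ e^(−Eᵢ/kT) = e^(−0.4628) + e^(−2.417) + e^(−5.124) = 0.6295 + 0.08919 + 0.005952 = 0.7246.
P₁ = e^(−E₁/kT) / Z = 0.08919/0.7246 = 0.12.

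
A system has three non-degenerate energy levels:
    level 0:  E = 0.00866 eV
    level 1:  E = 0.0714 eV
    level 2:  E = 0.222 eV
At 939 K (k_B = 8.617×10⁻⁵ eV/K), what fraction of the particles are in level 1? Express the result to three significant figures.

k_BT = 8.617×10⁻⁵ × 939 K = 0.080914 eV.
Eᵢ/kT = 0.10703, 0.88242, 2.7437.
Z = Σ e^(−Eᵢ/kT) = e^(−0.10703) + e^(−0.88242) + e^(−2.7437) = 0.89850 + 0.41378 + 0.064332 = 1.3766.
P₁ = e^(−E₁/kT) / Z = 0.41378/1.3766 = 0.301.

0.301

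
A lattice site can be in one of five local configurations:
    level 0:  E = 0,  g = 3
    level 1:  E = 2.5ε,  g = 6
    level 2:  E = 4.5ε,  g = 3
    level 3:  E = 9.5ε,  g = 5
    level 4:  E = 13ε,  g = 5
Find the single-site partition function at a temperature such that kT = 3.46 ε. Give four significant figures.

Z = 7.168

Eᵢ/kT = 0, 0.722543, 1.30058, 2.74566, 3.75723.
Z = Σ gᵢe^(−Eᵢ/kT) = 3·e^(−0) + 6·e^(−0.722543) + 3·e^(−1.30058) + 5·e^(−2.74566) + 5·e^(−3.75723) = 3.00000 + 2.91310 + 0.817121 + 0.321030 + 0.116742 = 7.16799.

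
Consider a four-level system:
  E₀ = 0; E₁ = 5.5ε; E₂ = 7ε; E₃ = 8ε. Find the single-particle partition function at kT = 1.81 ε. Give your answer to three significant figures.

Eᵢ/kT = 0, 3.0387, 3.8674, 4.4199.
Z = Σ e^(−Eᵢ/kT) = e^(−0) + e^(−3.0387) + e^(−3.8674) + e^(−4.4199) = 1.0000 + 0.047897 + 0.020913 + 0.012035 = 1.0808.

Z = 1.08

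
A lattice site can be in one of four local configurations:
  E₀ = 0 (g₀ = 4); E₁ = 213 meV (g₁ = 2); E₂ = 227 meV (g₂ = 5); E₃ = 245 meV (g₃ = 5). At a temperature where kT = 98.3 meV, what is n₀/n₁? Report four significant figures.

17.46

n₀/n₁ = (g₀/g₁) exp[−(E₀−E₁)/kT] = (4/2) × exp(−(-213 meV)/(98.3 meV)) = (4/2) × exp(2.16684) = 17.46.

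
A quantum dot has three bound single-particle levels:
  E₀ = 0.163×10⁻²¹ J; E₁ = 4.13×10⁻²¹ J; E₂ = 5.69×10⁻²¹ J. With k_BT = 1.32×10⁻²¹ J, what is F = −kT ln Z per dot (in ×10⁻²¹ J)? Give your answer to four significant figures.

0.08023 ×10⁻²¹ J

Eᵢ/kT = 0.123485, 3.12879, 4.31061.
Z = Σ e^(−Eᵢ/kT) = e^(−0.123485) + e^(−3.12879) + e^(−4.31061) = 0.883835 + 0.0437707 + 0.0134254 = 0.941031.
F = −kT ln Z = −1.32 × ln(0.941031) = −1.32 × -0.0607792 = 0.08023 ×10⁻²¹ J.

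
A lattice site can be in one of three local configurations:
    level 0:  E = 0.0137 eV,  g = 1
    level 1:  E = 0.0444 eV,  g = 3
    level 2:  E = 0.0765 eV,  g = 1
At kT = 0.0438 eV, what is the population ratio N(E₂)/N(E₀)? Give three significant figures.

0.238

n₂/n₀ = (g₂/g₀) exp[−(E₂−E₀)/kT] = (1/1) × exp(−(0.0628 eV)/(0.0438 eV)) = (1/1) × exp(-1.4338) = 0.238.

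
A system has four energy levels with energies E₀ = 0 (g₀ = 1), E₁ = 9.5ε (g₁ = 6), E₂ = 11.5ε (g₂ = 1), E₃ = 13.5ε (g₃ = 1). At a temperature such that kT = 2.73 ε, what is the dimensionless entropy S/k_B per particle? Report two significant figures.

0.80

Eᵢ/kT = 0, 3.480, 4.212, 4.945.
Z = Σ gᵢe^(−Eᵢ/kT) = 1·e^(−0) + 6·e^(−3.480) + 1·e^(−4.212) + 1·e^(−4.945) = 1.000 + 0.1848 + 0.01482 + 0.007119 = 1.207.
⟨E⟩ = Σ EᵢPᵢ = 1.675 ε.
S/k_B = ln Z + ⟨E⟩/kT = ln(1.207) + 1.675/2.73 = 0.1881 + 0.6136 = 0.80.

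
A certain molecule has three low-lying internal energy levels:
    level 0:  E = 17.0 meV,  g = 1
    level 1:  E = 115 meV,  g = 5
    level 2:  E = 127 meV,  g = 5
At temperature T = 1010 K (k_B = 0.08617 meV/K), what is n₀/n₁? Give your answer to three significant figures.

0.617

k_BT = 0.08617 × 1010 K = 87.032 meV.
n₀/n₁ = (g₀/g₁) exp[−(E₀−E₁)/kT] = (1/5) × exp(−(-98.0 meV)/(87.032 meV)) = (1/5) × exp(1.1260) = 0.617.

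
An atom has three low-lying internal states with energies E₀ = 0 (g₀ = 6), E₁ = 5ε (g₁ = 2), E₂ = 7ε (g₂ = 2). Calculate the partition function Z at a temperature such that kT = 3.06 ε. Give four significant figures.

Z = 6.593

Eᵢ/kT = 0, 1.63399, 2.28758.
Z = Σ gᵢe^(−Eᵢ/kT) = 6·e^(−0) + 2·e^(−1.63399) + 2·e^(−2.28758) = 6.00000 + 0.390299 + 0.203024 = 6.59332.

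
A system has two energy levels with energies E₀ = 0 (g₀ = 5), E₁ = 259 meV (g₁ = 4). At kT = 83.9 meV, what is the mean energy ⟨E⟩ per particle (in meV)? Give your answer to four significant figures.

Eᵢ/kT = 0, 3.08701.
Z = Σ gᵢe^(−Eᵢ/kT) = 5·e^(−0) + 4·e^(−3.08701) = 5.00000 + 0.182553 = 5.18255.
⟨E⟩ = Σ Eᵢ gᵢe^(−Eᵢ/kT) / Z = (0·5.00000 + 259·0.182553) / 5.18255 = 9.123 meV.

9.123 meV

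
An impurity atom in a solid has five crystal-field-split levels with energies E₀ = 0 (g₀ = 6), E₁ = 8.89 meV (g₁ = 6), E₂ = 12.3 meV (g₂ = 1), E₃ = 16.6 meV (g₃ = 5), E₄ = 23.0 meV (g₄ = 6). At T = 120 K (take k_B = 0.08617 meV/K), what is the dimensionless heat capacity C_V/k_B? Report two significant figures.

k_BT = 0.08617 × 120 K = 10.34 meV.
Eᵢ/kT = 0, 0.8598, 1.190, 1.605, 2.224.
Z = Σ gᵢe^(−Eᵢ/kT) = 6·e^(−0) + 6·e^(−0.8598) + 1·e^(−1.190) + 5·e^(−1.605) + 6·e^(−2.224) = 6.000 + 2.539 + 0.3042 + 1.004 + 0.6491 = 10.50.
⟨E⟩ = 5.515 meV, ⟨E²⟩ = 82.54 meV².
C_V/k_B = (⟨E²⟩ − ⟨E⟩²)/(kT)² = (82.54 − 30.42)/106.9 = 0.49.

0.49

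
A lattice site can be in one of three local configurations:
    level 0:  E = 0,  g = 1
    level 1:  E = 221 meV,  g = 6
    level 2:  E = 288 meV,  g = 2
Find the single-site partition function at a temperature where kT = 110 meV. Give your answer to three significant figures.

Z = 1.95

Eᵢ/kT = 0, 2.0091, 2.6182.
Z = Σ gᵢe^(−Eᵢ/kT) = 1·e^(−0) + 6·e^(−2.0091) + 2·e^(−2.6182) = 1.0000 + 0.80466 + 0.14587 = 1.9505.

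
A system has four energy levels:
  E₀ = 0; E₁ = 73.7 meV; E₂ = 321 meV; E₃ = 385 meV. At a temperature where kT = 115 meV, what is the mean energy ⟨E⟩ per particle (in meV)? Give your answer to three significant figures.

Eᵢ/kT = 0, 0.64087, 2.7913, 3.3478.
Z = Σ e^(−Eᵢ/kT) = e^(−0) + e^(−0.64087) + e^(−2.7913) + e^(−3.3478) = 1.0000 + 0.52683 + 0.061341 + 0.035162 = 1.6233.
⟨E⟩ = Σ Eᵢ e^(−Eᵢ/kT) / Z = (0·1.0000 + 73.7·0.52683 + 321·0.061341 + 385·0.035162) / 1.6233 = 44.4 meV.

44.4 meV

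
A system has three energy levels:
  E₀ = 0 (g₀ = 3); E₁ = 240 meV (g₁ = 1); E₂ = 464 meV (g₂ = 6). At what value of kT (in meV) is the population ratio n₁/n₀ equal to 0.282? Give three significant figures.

n₁/n₀ = (g₁/g₀) exp[−(E₁−E₀)/kT] = 0.282.
⇒ (E₁−E₀)/kT = ln((1/3)/0.282) = ln(1.1820) = 0.16721.
kT = 240 meV / 0.16721 = 1440 meV.

1440 meV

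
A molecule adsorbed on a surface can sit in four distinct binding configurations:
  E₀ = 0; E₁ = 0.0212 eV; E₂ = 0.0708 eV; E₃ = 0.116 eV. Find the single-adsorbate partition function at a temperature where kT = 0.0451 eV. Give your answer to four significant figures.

Eᵢ/kT = 0, 0.470067, 1.56984, 2.57206.
Z = Σ e^(−Eᵢ/kT) = e^(−0) + e^(−0.470067) + e^(−1.56984) + e^(−2.57206) = 1.00000 + 0.624960 + 0.208078 + 0.0763780 = 1.90942.

Z = 1.909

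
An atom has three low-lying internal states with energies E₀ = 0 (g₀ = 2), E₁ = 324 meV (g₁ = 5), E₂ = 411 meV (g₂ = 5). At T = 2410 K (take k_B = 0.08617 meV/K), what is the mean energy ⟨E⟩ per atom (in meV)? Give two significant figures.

k_BT = 0.08617 × 2410 K = 207.7 meV.
Eᵢ/kT = 0, 1.560, 1.979.
Z = Σ gᵢe^(−Eᵢ/kT) = 2·e^(−0) + 5·e^(−1.560) + 5·e^(−1.979) = 2.000 + 1.051 + 0.6910 = 3.742.
⟨E⟩ = Σ Eᵢ gᵢe^(−Eᵢ/kT) / Z = (0·2.000 + 324·1.051 + 411·0.6910) / 3.742 = 170 meV.

170 meV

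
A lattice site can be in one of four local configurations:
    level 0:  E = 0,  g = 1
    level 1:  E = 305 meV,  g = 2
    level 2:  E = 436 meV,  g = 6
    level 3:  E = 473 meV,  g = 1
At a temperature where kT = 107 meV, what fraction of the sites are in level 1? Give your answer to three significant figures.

Eᵢ/kT = 0, 2.8505, 4.0748, 4.4206.
Z = Σ gᵢe^(−Eᵢ/kT) = 1·e^(−0) + 2·e^(−2.8505) + 6·e^(−4.0748) + 1·e^(−4.4206) = 1.0000 + 0.11563 + 0.10197 + 0.012027 = 1.2296.
P₁ = g₁ e^(−E₁/kT) / Z = 0.11563/1.2296 = 0.0940.

0.0940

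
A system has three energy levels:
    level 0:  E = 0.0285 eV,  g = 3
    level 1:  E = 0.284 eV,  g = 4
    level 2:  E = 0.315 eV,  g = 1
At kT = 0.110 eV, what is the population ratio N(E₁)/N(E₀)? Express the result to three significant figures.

0.131

n₁/n₀ = (g₁/g₀) exp[−(E₁−E₀)/kT] = (4/3) × exp(−(0.2555 eV)/(0.110 eV)) = (4/3) × exp(-2.3227) = 0.131.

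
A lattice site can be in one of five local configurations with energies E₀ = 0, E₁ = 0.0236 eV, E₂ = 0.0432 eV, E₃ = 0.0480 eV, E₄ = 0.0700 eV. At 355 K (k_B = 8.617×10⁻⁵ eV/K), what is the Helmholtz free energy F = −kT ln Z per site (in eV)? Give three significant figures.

k_BT = 8.617×10⁻⁵ × 355 K = 0.030590 eV.
Eᵢ/kT = 0, 0.77149, 1.4122, 1.5691, 2.2883.
Z = Σ e^(−Eᵢ/kT) = e^(−0) + e^(−0.77149) + e^(−1.4122) + e^(−1.5691) + e^(−2.2883) = 1.0000 + 0.46232 + 0.24361 + 0.20823 + 0.10144 = 2.0156.
F = −kT ln Z = −0.030590 × ln(2.0156) = −0.030590 × 0.70092 = -0.0214 eV.

-0.0214 eV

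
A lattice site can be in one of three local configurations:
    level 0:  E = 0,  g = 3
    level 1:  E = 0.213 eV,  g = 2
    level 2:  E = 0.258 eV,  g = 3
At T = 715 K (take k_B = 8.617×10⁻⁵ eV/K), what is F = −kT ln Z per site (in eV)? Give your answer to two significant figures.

-0.070 eV

k_BT = 8.617×10⁻⁵ × 715 K = 0.06161 eV.
Eᵢ/kT = 0, 3.457, 4.188.
Z = Σ gᵢe^(−Eᵢ/kT) = 3·e^(−0) + 2·e^(−3.457) + 3·e^(−4.188) = 3.000 + 0.06305 + 0.04553 = 3.109.
F = −kT ln Z = −0.06161 × ln(3.109) = −0.06161 × 1.134 = -0.070 eV.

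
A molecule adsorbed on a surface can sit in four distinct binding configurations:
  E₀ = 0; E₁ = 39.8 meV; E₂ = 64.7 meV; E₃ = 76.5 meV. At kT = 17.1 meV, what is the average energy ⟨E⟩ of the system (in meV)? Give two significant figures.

Eᵢ/kT = 0, 2.327, 3.784, 4.474.
Z = Σ e^(−Eᵢ/kT) = e^(−0) + e^(−2.327) + e^(−3.784) + e^(−4.474) = 1.000 + 0.09759 + 0.02273 + 0.01140 = 1.132.
⟨E⟩ = Σ Eᵢ e^(−Eᵢ/kT) / Z = (0·1.000 + 39.8·0.09759 + 64.7·0.02273 + 76.5·0.01140) / 1.132 = 5.5 meV.

5.5 meV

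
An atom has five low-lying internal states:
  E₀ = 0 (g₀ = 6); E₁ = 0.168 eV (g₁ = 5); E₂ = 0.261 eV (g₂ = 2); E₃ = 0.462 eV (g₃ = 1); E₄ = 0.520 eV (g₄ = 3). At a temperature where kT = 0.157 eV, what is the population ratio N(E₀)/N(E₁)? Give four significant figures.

3.499

n₀/n₁ = (g₀/g₁) exp[−(E₀−E₁)/kT] = (6/5) × exp(−(-0.168 eV)/(0.157 eV)) = (6/5) × exp(1.07006) = 3.499.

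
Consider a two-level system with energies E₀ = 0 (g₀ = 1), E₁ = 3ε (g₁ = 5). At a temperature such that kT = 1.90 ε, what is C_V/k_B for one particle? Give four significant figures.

Eᵢ/kT = 0, 1.57895.
Z = Σ gᵢe^(−Eᵢ/kT) = 1·e^(−0) + 5·e^(−1.57895) = 1.00000 + 1.03096 = 2.03096.
⟨E⟩ = 1.52287 ε, ⟨E²⟩ = 4.56860 ε².
C_V/k_B = (⟨E²⟩ − ⟨E⟩²)/(kT)² = (4.56860 − 2.31913)/3.61000 = 0.6231.

0.6231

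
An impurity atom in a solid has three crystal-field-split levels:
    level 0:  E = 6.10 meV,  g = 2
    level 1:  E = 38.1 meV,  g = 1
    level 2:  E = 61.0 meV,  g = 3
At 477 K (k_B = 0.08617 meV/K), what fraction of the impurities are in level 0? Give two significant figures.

0.62

k_BT = 0.08617 × 477 K = 41.10 meV.
Eᵢ/kT = 0.1484, 0.9270, 1.484.
Z = Σ gᵢe^(−Eᵢ/kT) = 2·e^(−0.1484) + 1·e^(−0.9270) + 3·e^(−1.484) = 1.724 + 0.3957 + 0.6802 = 2.800.
P₀ = g₀ e^(−E₀/kT) / Z = 1.724/2.800 = 0.62.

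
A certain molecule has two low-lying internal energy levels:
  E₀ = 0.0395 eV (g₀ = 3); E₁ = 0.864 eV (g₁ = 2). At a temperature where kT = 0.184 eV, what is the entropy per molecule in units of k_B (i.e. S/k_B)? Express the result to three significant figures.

1.14

Eᵢ/kT = 0.21467, 4.6957.
Z = Σ gᵢe^(−Eᵢ/kT) = 3·e^(−0.21467) + 2·e^(−4.6957) = 2.4204 + 0.018269 = 2.4387.
⟨E⟩ = Σ EᵢPᵢ = 0.045676 eV.
S/k_B = ln Z + ⟨E⟩/kT = ln(2.4387) + 0.045676/0.184 = 0.89147 + 0.24824 = 1.14.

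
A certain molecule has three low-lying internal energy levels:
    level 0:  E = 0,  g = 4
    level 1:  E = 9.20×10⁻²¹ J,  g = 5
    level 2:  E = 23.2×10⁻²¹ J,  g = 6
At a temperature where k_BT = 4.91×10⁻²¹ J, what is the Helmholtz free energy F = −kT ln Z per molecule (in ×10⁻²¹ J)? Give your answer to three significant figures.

-7.72 ×10⁻²¹ J

Eᵢ/kT = 0, 1.8737, 4.7251.
Z = Σ gᵢe^(−Eᵢ/kT) = 4·e^(−0) + 5·e^(−1.8737) + 6·e^(−4.7251) = 4.0000 + 0.76777 + 0.053219 = 4.8210.
F = −kT ln Z = −4.91 × ln(4.8210) = −4.91 × 1.5730 = -7.72 ×10⁻²¹ J.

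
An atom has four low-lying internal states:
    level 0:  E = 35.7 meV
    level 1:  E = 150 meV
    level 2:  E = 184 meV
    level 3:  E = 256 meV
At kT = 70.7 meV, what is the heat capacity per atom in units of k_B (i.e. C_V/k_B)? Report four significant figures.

Eᵢ/kT = 0.504950, 2.12164, 2.60255, 3.62093.
Z = Σ e^(−Eᵢ/kT) = e^(−0.504950) + e^(−2.12164) + e^(−2.60255) + e^(−3.62093) = 0.603536 + 0.119835 + 0.0740844 + 0.0267578 = 0.824213.
⟨E⟩ = 72.8004 meV, ⟨E²⟩ = 9375.35 meV².
C_V/k_B = (⟨E²⟩ − ⟨E⟩²)/(kT)² = (9375.35 − 5299.90)/4998.49 = 0.8153.

0.8153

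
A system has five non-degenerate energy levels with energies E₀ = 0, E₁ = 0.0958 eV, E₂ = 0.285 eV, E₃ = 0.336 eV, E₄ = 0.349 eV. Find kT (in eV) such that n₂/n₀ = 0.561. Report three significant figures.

n₂/n₀ = exp[−(E₂−E₀)/kT] = 0.561.
⇒ (E₂−E₀)/kT = ln(1/0.561) = ln(1.7825) = 0.57802.
kT = 0.285 eV / 0.57802 = 0.493 eV.

0.493 eV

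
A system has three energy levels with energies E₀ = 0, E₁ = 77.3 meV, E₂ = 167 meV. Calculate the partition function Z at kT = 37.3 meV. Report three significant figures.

Z = 1.14

Eᵢ/kT = 0, 2.0724, 4.4772.
Z = Σ e^(−Eᵢ/kT) = e^(−0) + e^(−2.0724) + e^(−4.4772) = 1.0000 + 0.12588 + 0.011365 = 1.1372.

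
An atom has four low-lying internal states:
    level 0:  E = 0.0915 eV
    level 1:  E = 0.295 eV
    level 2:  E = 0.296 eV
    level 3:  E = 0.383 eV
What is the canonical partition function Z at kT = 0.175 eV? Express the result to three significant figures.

Eᵢ/kT = 0.52286, 1.6857, 1.6914, 2.1886.
Z = Σ e^(−Eᵢ/kT) = e^(−0.52286) + e^(−1.6857) + e^(−1.6914) + e^(−2.1886) = 0.59282 + 0.18531 + 0.18426 + 0.11207 = 1.0745.

Z = 1.07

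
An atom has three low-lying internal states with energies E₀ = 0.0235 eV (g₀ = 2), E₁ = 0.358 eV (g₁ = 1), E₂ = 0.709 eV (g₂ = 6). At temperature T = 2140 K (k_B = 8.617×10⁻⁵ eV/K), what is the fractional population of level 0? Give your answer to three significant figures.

k_BT = 8.617×10⁻⁵ × 2140 K = 0.18440 eV.
Eᵢ/kT = 0.12744, 1.9414, 3.8449.
Z = Σ gᵢe^(−Eᵢ/kT) = 2·e^(−0.12744) + 1·e^(−1.9414) + 6·e^(−3.8449) = 1.7607 + 0.14350 + 0.12833 = 2.0325.
P₀ = g₀ e^(−E₀/kT) / Z = 1.7607/2.0325 = 0.866.

0.866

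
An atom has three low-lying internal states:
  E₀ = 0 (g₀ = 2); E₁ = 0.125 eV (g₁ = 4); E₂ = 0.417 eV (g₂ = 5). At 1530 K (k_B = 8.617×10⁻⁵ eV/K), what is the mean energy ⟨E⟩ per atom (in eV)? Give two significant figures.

k_BT = 8.617×10⁻⁵ × 1530 K = 0.1318 eV.
Eᵢ/kT = 0, 0.9484, 3.164.
Z = Σ gᵢe^(−Eᵢ/kT) = 2·e^(−0) + 4·e^(−0.9484) + 5·e^(−3.164) = 2.000 + 1.549 + 0.2113 = 3.760.
⟨E⟩ = Σ Eᵢ gᵢe^(−Eᵢ/kT) / Z = (0·2.000 + 0.125·1.549 + 0.417·0.2113) / 3.760 = 0.075 eV.

0.075 eV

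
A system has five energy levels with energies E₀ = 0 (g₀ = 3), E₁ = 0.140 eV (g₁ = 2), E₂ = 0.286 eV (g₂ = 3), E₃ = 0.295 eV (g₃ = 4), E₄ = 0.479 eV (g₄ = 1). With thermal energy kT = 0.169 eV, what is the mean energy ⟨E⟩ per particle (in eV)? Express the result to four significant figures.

0.09924 eV

Eᵢ/kT = 0, 0.828402, 1.69231, 1.74556, 2.83432.
Z = Σ gᵢe^(−Eᵢ/kT) = 3·e^(−0) + 2·e^(−0.828402) + 3·e^(−1.69231) + 4·e^(−1.74556) + 1·e^(−2.83432) = 3.00000 + 0.873493 + 0.552281 + 0.698189 + 0.0587585 = 5.18272.
⟨E⟩ = Σ Eᵢ gᵢe^(−Eᵢ/kT) / Z = (0·3.00000 + 0.140·0.873493 + 0.286·0.552281 + 0.295·0.698189 + 0.479·0.0587585) / 5.18272 = 0.09924 eV.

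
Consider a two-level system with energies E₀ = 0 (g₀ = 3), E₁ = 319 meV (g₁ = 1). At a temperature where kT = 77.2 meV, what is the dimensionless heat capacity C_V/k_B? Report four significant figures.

0.09037

Eᵢ/kT = 0, 4.13212.
Z = Σ gᵢe^(−Eᵢ/kT) = 3·e^(−0) + 1·e^(−4.13212) = 3.00000 + 0.0160488 = 3.01605.
⟨E⟩ = 1.69744 meV, ⟨E²⟩ = 541.484 meV².
C_V/k_B = (⟨E²⟩ − ⟨E⟩²)/(kT)² = (541.484 − 2.88130)/5959.84 = 0.09037.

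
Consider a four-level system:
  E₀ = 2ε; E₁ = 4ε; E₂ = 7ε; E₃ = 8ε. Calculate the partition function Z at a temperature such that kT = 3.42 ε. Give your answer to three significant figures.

Eᵢ/kT = 0.58480, 1.1696, 2.0468, 2.3392.
Z = Σ e^(−Eᵢ/kT) = e^(−0.58480) + e^(−1.1696) + e^(−2.0468) + e^(−2.3392) = 0.55722 + 0.31049 + 0.12915 + 0.096405 = 1.0933.

Z = 1.09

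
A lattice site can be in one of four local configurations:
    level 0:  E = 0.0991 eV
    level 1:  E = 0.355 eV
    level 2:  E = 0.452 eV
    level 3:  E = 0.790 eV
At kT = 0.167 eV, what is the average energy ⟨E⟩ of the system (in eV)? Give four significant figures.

Eᵢ/kT = 0.593413, 2.12575, 2.70659, 4.73054.
Z = Σ e^(−Eᵢ/kT) = e^(−0.593413) + e^(−2.12575) + e^(−2.70659) + e^(−4.73054) = 0.552439 + 0.119343 + 0.0667641 + 0.00882171 = 0.747368.
⟨E⟩ = Σ Eᵢ e^(−Eᵢ/kT) / Z = (0.0991·0.552439 + 0.355·0.119343 + 0.452·0.0667641 + 0.790·0.00882171) / 0.747368 = 0.1796 eV.

0.1796 eV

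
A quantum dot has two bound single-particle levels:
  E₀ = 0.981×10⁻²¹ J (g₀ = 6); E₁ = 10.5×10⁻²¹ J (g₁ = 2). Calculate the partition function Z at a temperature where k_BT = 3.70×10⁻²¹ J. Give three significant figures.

Eᵢ/kT = 0.26514, 2.8378.
Z = Σ gᵢe^(−Eᵢ/kT) = 6·e^(−0.26514) + 2·e^(−2.8378) = 4.6026 + 0.11711 = 4.7197.

Z = 4.72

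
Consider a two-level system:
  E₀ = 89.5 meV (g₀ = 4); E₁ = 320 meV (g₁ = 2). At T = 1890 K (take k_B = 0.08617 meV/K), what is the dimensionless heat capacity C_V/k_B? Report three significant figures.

k_BT = 0.08617 × 1890 K = 162.86 meV.
Eᵢ/kT = 0.54955, 1.9649.
Z = Σ gᵢe^(−Eᵢ/kT) = 4·e^(−0.54955) + 2·e^(−1.9649) = 2.3088 + 0.28034 = 2.5891.
⟨E⟩ = 114.46 meV, ⟨E²⟩ = 18231 meV².
C_V/k_B = (⟨E²⟩ − ⟨E⟩²)/(kT)² = (18231 − 13101)/26523 = 0.193.

0.193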